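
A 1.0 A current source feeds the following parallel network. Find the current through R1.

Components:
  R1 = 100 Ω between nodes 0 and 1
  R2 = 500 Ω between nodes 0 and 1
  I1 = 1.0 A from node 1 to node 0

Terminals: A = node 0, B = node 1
All resistors sit directly between nodes 0 and 1, so they are in parallel and share one voltage V; the full source current 1 A splits among them.
1/R_par = 1/100 + 1/500 = 0.012 S  =>  R_par = 83.33 Ω
V = I × R_par = 1 × 83.33 = 83.33 V
I_R1 = V/R1 = 83.33/100 = 0.8333 A

Final answer: 0.8333 A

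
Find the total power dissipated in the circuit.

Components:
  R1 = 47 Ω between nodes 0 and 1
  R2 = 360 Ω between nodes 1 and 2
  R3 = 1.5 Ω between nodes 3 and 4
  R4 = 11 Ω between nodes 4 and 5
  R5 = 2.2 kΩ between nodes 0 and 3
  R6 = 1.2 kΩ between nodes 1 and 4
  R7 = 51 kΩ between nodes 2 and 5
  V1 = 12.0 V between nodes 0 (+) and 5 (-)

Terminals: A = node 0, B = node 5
Nodal analysis, taking node 5 as the 0 V reference.
Source V1 fixes V_0 = 12 V.
KCL at each unknown node (sum of currents leaving = 0; resistances in Ω):
  Node 1: (V_1 - 12)/47 + (V_1 - V_2)/360 + (V_1 - V_4)/1200 = 0
  Node 2: (V_2 - V_1)/360 + (V_2 - 0)/51000 = 0
  Node 3: (V_3 - V_4)/1.5 + (V_3 - 12)/2200 = 0
  Node 4: (V_4 - V_3)/1.5 + (V_4 - 0)/11 + (V_4 - V_1)/1200 = 0
Collecting terms (coefficients in siemens):
  0.02489·V_1 - 0.002778·V_2 - 0.0008333·V_4 = 0.2553
  0.002797·V_2 - 0.002778·V_1 = 0
  0.6671·V_3 - 0.6667·V_4 = 0.005455
  0.7584·V_4 - 0.0008333·V_1 - 0.6667·V_3 = 0
Solving these 4 simultaneous equations (Gaussian elimination) gives:
  V_1 = 11.54 V, V_2 = 11.46 V, V_3 = 0.1715 V, V_4 = 0.1635 V
Power in each resistor, P = (ΔV)²/R:
  P_R1 = (12 - 11.54)²/47 = 0.00443 W
  P_R2 = (11.54 - 11.46)²/360 = 0.00001819 W
  P_R3 = (0.1715 - 0.1635)²/1.5 = 0.00004336 W
  P_R4 = (0.1635 - 0)²/11 = 0.002429 W
  P_R5 = (12 - 0.1715)²/2200 = 0.0636 W
  P_R6 = (11.54 - 0.1635)²/1200 = 0.1079 W
  P_R7 = (11.46 - 0)²/51000 = 0.002576 W
P_total = P_R1 + P_R2 + P_R3 + P_R4 + P_R5 + P_R6 + P_R7 = 0.181 W

Final answer: 0.181 W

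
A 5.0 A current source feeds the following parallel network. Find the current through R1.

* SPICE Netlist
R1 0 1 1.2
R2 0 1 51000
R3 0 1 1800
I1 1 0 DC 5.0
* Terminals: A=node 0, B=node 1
All resistors sit directly between nodes 0 and 1, so they are in parallel and share one voltage V; the full source current 5 A splits among them.
1/R_par = 1/1.2 + 1/51000 + 1/1800 = 0.8339 S  =>  R_par = 1.199 Ω
V = I × R_par = 5 × 1.199 = 5.996 V
I_R1 = V/R1 = 5.996/1.2 = 4.997 A

Final answer: 4.997 A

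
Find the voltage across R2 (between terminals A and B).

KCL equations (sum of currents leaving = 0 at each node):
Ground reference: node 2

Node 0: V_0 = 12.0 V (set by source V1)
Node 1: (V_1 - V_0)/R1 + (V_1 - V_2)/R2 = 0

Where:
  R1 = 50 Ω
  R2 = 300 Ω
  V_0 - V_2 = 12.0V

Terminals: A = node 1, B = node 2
R1 and R2 are in series across V1 (node 0 → node 1 → node 2), and the output A–B is taken across R2, so this is a voltage divider.
Series current: I = V1/(R1 + R2) = 12/(50 + 300) = 12/350 = 0.03429 A
V_R2 = I × R2 = V1 × R2/(R1 + R2) = 12 × 300/350 = 10.29 V

Final answer: 10.29 V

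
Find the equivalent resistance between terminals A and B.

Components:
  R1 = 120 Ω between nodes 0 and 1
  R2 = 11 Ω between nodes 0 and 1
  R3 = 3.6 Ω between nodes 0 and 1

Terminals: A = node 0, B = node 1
Reduce the network between node 0 (A) and node 1 (B) by series/parallel combination:
  Rp1 = R1 ‖ R2 ‖ R3 (parallel, all between nodes 0 and 1) = 1/(1/120 + 1/11 + 1/3.6) = 2.652 Ω
R_eq = 2.652 Ω

Final answer: 2.652 Ω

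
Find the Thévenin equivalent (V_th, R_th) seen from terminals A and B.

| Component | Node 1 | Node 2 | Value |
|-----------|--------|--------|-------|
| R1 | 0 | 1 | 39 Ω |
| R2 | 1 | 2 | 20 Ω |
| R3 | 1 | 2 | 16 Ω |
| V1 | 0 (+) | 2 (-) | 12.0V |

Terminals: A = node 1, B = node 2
Step 1 — V_th is the open-circuit voltage V_A - V_B (nothing connected across the terminals).
Nodal analysis, taking node 2 as the 0 V reference.
Source V1 fixes V_0 = 12 V.
KCL at each unknown node (sum of currents leaving = 0; resistances in Ω):
  Node 1: (V_1 - 12)/39 + (V_1 - 0)/20 + (V_1 - 0)/16 = 0
Collecting terms: 0.1381 × V_1 = 0.3077  =>  V_1 = 2.227 V
V_th = V_1 - V_2 = 2.227 - 0 = 2.227 V
Step 2 — R_th: zero the source — replace V1 by a short circuit (node 2 merges into node 0) — and find the resistance seen between A (node 1) and B (node 0).
Reduce the network between node 1 (A) and node 0 (B) by series/parallel combination:
  Rp1 = R1 ‖ R2 ‖ R3 (parallel, all between nodes 0 and 1) = 1/(1/39 + 1/20 + 1/16) = 7.239 Ω
R_th = 7.239 Ω

Final answer: V_th = 2.227 V, R_th = 7.239 Ω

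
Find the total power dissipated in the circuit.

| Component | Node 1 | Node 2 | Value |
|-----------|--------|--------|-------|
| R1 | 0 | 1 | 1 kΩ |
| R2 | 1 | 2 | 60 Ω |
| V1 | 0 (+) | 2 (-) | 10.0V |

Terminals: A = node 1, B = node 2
Nodal analysis, taking node 2 as the 0 V reference.
Source V1 fixes V_0 = 10 V.
KCL at each unknown node (sum of currents leaving = 0; resistances in Ω):
  Node 1: (V_1 - 10)/1000 + (V_1 - 0)/60 = 0
Collecting terms: 0.01767 × V_1 = 0.01  =>  V_1 = 0.566 V
Power in each resistor, P = (ΔV)²/R:
  P_R1 = (10 - 0.566)²/1000 = 0.089 W
  P_R2 = (0.566 - 0)²/60 = 0.00534 W
P_total = P_R1 + P_R2 = 0.09434 W

Final answer: 0.09434 W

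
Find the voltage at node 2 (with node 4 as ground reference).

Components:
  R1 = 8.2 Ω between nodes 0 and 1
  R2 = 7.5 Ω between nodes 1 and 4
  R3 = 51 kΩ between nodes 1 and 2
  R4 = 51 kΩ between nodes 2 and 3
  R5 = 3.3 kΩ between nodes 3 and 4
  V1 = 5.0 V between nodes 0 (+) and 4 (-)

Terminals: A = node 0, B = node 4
Nodal analysis, taking node 4 as the 0 V reference.
Source V1 fixes V_0 = 5 V.
KCL at each unknown node (sum of currents leaving = 0; resistances in Ω):
  Node 1: (V_1 - 5)/8.2 + (V_1 - 0)/7.5 + (V_1 - V_2)/51000 = 0
  Node 2: (V_2 - V_1)/51000 + (V_2 - V_3)/51000 = 0
  Node 3: (V_3 - V_2)/51000 + (V_3 - 0)/3300 = 0
Collecting terms (coefficients in siemens):
  0.2553·V_1 - 0.00001961·V_2 = 0.6098
  0.00003922·V_2 - 0.00001961·V_1 - 0.00001961·V_3 = 0
  0.0003226·V_3 - 0.00001961·V_2 = 0
Solving these 3 simultaneous equations (Gaussian elimination) gives:
  V_1 = 2.388 V, V_2 = 1.232 V, V_3 = 0.07485 V
The requested potential is V_2 = 1.232 V.

Final answer: V_2 = 1.232 V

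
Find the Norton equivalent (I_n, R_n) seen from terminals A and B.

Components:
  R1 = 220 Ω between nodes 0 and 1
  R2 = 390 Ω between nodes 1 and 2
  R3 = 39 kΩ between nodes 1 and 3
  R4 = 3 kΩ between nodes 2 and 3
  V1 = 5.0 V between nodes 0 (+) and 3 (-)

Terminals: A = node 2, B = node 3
Find the Thévenin equivalent first; then I_n = V_th/R_th and R_n = R_th.
Step 1 — V_th is the open-circuit voltage V_A - V_B (nothing connected across the terminals).
Nodal analysis, taking node 3 as the 0 V reference.
Source V1 fixes V_0 = 5 V.
KCL at each unknown node (sum of currents leaving = 0; resistances in Ω):
  Node 1: (V_1 - 5)/220 + (V_1 - V_2)/390 + (V_1 - 0)/39000 = 0
  Node 2: (V_2 - V_1)/390 + (V_2 - 0)/3000 = 0
Collecting terms (coefficients in siemens):
  0.007135·V_1 - 0.002564·V_2 = 0.02273
  0.002897·V_2 - 0.002564·V_1 = 0
Determinant D = (0.007135)(0.002897) - (-0.002564)(-0.002564) = 0.0000141
V_1 = [(0.02273)(0.002897) - (-0.002564)(0)]/D = 4.671 V
V_2 = [(0.007135)(0) - (0.02273)(-0.002564)]/D = 4.133 V
V_th = V_2 - V_3 = 4.133 - 0 = 4.133 V
Step 2 — R_th: zero the source — replace V1 by a short circuit (node 3 merges into node 0) — and find the resistance seen between A (node 2) and B (node 0).
Reduce the network between node 2 (A) and node 0 (B) by series/parallel combination:
  Rp1 = R1 ‖ R3 (parallel, both between nodes 0 and 1) = 1/(1/220 + 1/39000) = 218.8 Ω
  Rs1 = R2 + Rp1 (series, joined only at node 1) = 390 + 218.8 = 608.8 Ω
  Rp2 = R4 ‖ Rs1 (parallel, both between nodes 0 and 2) = 1/(1/3000 + 1/608.8) = 506.1 Ω
R_th = 506.1 Ω
I_n = V_th/R_th = 4.133/506.1 = 0.008167 A, and R_n = R_th = 506.1 Ω

Final answer: I_n = 0.008167 A, R_n = 506.1 Ω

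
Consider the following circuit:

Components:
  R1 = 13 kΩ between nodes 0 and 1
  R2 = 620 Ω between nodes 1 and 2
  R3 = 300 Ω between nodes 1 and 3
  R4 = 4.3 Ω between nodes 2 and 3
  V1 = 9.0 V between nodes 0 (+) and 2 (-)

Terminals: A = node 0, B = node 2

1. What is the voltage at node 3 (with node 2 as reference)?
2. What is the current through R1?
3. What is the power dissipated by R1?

Nodal analysis, taking node 2 as the 0 V reference.
Source V1 fixes V_0 = 9 V.
KCL at each unknown node (sum of currents leaving = 0; resistances in Ω):
  Node 1: (V_1 - 9)/13000 + (V_1 - 0)/620 + (V_1 - V_3)/300 = 0
  Node 3: (V_3 - V_1)/300 + (V_3 - 0)/4.3 = 0
Collecting terms (coefficients in siemens):
  0.005023·V_1 - 0.003333·V_3 = 0.0006923
  0.2359·V_3 - 0.003333·V_1 = 0
Determinant D = (0.005023)(0.2359) - (-0.003333)(-0.003333) = 0.001174
V_1 = [(0.0006923)(0.2359) - (-0.003333)(0)]/D = 0.1391 V
V_3 = [(0.005023)(0) - (0.0006923)(-0.003333)]/D = 0.001966 V
Part 1:
  Read off the nodal solution: V_3 = 0.001966 V
Part 2:
  I_R1 = (V_0 - V_1)/R1 = (9 - 0.1391)/13000 = 0.0006816 A
  Magnitude: I_R1 = 0.0006816 A
Part 3:
  I_R1 = (V_0 - V_1)/R1 = (9 - 0.1391)/13000 = 0.0006816 A
  P_R1 = I_R1² × R1 = (0.0006816)² × 13000 = 0.00604 W

Final answers:
1. V_3 = 0.001966 V
2. I_R1 = 0.0006816 A
3. P_R1 = 0.00604 W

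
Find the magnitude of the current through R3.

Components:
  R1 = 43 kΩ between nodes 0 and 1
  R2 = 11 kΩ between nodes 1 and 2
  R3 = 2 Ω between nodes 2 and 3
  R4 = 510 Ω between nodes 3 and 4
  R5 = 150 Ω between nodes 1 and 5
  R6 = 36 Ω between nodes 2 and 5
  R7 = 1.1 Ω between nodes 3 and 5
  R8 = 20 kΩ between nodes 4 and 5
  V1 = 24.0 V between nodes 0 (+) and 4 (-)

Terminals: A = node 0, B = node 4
Nodal analysis, taking node 4 as the 0 V reference.
Source V1 fixes V_0 = 24 V.
KCL at each unknown node (sum of currents leaving = 0; resistances in Ω):
  Node 1: (V_1 - 24)/43000 + (V_1 - V_2)/11000 + (V_1 - V_5)/150 = 0
  Node 2: (V_2 - V_1)/11000 + (V_2 - V_3)/2 + (V_2 - V_5)/36 = 0
  Node 3: (V_3 - V_2)/2 + (V_3 - 0)/510 + (V_3 - V_5)/1.1 = 0
  Node 5: (V_5 - V_1)/150 + (V_5 - V_2)/36 + (V_5 - V_3)/1.1 + (V_5 - 0)/20000 = 0
Collecting terms (coefficients in siemens):
  0.006781·V_1 - 0.00009091·V_2 - 0.006667·V_5 = 0.0005581
  0.5279·V_2 - 0.00009091·V_1 - 0.5·V_3 - 0.02778·V_5 = 0
  1.411·V_3 - 0.5·V_2 - 0.9091·V_5 = 0
  0.9436·V_5 - 0.006667·V_1 - 0.02778·V_2 - 0.9091·V_3 = 0
Solving these 4 simultaneous equations (Gaussian elimination) gives:
  V_1 = 0.3554 V, V_2 = 0.2735 V, V_3 = 0.2734 V, V_5 = 0.274 V
I_R3 = (V_2 - V_3)/R3 = (0.2735 - 0.2734)/2 = 0.00002194 A
|I_R3| = 0.00002194 A

Final answer: |I_R3| = 2.194e-05 A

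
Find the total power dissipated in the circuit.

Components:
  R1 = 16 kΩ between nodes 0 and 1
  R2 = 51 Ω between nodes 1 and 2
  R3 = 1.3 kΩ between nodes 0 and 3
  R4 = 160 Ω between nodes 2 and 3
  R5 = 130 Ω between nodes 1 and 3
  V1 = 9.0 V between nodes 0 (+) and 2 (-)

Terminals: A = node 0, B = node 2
Nodal analysis, taking node 2 as the 0 V reference.
Source V1 fixes V_0 = 9 V.
KCL at each unknown node (sum of currents leaving = 0; resistances in Ω):
  Node 1: (V_1 - 9)/16000 + (V_1 - 0)/51 + (V_1 - V_3)/130 = 0
  Node 3: (V_3 - 9)/1300 + (V_3 - 0)/160 + (V_3 - V_1)/130 = 0
Collecting terms (coefficients in siemens):
  0.02736·V_1 - 0.007692·V_3 = 0.0005625
  0.01471·V_3 - 0.007692·V_1 = 0.006923
Determinant D = (0.02736)(0.01471) - (-0.007692)(-0.007692) = 0.0003434
V_1 = [(0.0005625)(0.01471) - (-0.007692)(0.006923)]/D = 0.1792 V
V_3 = [(0.02736)(0.006923) - (0.0005625)(-0.007692)]/D = 0.5643 V
Power in each resistor, P = (ΔV)²/R:
  P_R1 = (9 - 0.1792)²/16000 = 0.004863 W
  P_R2 = (0.1792 - 0)²/51 = 0.0006296 W
  P_R3 = (9 - 0.5643)²/1300 = 0.05474 W
  P_R4 = (0 - 0.5643)²/160 = 0.00199 W
  P_R5 = (0.1792 - 0.5643)²/130 = 0.001141 W
P_total = P_R1 + P_R2 + P_R3 + P_R4 + P_R5 = 0.06336 W

Final answer: 0.06336 W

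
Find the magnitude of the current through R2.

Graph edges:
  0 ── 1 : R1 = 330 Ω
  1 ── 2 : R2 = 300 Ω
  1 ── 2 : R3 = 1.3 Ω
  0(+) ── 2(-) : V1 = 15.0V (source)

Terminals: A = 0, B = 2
Nodal analysis, taking node 2 as the 0 V reference.
Source V1 fixes V_0 = 15 V.
KCL at each unknown node (sum of currents leaving = 0; resistances in Ω):
  Node 1: (V_1 - 15)/330 + (V_1 - 0)/300 + (V_1 - 0)/1.3 = 0
Collecting terms: 0.7756 × V_1 = 0.04545  =>  V_1 = 0.05861 V
I_R2 = (V_1 - V_2)/R2 = (0.05861 - 0)/300 = 0.0001954 A
|I_R2| = 0.0001954 A

Final answer: |I_R2| = 0.0001954 A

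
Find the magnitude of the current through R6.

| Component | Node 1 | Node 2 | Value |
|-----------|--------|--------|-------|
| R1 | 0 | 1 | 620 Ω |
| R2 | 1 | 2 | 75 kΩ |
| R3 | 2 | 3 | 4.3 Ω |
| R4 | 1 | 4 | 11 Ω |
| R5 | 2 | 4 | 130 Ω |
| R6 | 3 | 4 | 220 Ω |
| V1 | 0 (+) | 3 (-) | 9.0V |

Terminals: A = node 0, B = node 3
Nodal analysis, taking node 3 as the 0 V reference.
Source V1 fixes V_0 = 9 V.
KCL at each unknown node (sum of currents leaving = 0; resistances in Ω):
  Node 1: (V_1 - 9)/620 + (V_1 - V_2)/75000 + (V_1 - V_4)/11 = 0
  Node 2: (V_2 - V_1)/75000 + (V_2 - 0)/4.3 + (V_2 - V_4)/130 = 0
  Node 4: (V_4 - V_1)/11 + (V_4 - V_2)/130 + (V_4 - 0)/220 = 0
Collecting terms (coefficients in siemens):
  0.09254·V_1 - 0.00001333·V_2 - 0.09091·V_4 = 0.01452
  0.2403·V_2 - 0.00001333·V_1 - 0.007692·V_4 = 0
  0.1031·V_4 - 0.09091·V_1 - 0.007692·V_2 = 0
Solving these 3 simultaneous equations (Gaussian elimination) gives:
  V_1 = 1.188 V, V_2 = 0.03367 V, V_4 = 1.05 V
I_R6 = (V_3 - V_4)/R6 = (0 - 1.05)/220 = -0.004771 A
|I_R6| = 0.004771 A

Final answer: |I_R6| = 0.004771 A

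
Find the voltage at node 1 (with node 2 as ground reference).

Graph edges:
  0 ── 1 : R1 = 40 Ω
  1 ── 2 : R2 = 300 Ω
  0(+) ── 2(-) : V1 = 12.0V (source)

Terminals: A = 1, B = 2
Nodal analysis, taking node 2 as the 0 V reference.
Source V1 fixes V_0 = 12 V.
KCL at each unknown node (sum of currents leaving = 0; resistances in Ω):
  Node 1: (V_1 - 12)/40 + (V_1 - 0)/300 = 0
Collecting terms: 0.02833 × V_1 = 0.3  =>  V_1 = 10.59 V
The requested potential is V_1 = 10.59 V.

Final answer: V_1 = 10.59 V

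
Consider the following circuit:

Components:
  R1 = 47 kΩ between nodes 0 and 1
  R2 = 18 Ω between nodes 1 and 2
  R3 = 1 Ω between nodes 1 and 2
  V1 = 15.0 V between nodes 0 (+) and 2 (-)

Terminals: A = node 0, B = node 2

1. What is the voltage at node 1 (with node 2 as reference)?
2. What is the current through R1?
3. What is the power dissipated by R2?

Nodal analysis, taking node 2 as the 0 V reference.
Source V1 fixes V_0 = 15 V.
KCL at each unknown node (sum of currents leaving = 0; resistances in Ω):
  Node 1: (V_1 - 15)/47000 + (V_1 - 0)/18 + (V_1 - 0)/1 = 0
Collecting terms: 1.056 × V_1 = 0.0003191  =>  V_1 = 0.0003023 V
Part 1:
  Read off the nodal solution: V_1 = 0.0003023 V
Part 2:
  I_R1 = (V_0 - V_1)/R1 = (15 - 0.0003023)/47000 = 0.0003191 A
  Magnitude: I_R1 = 0.0003191 A
Part 3:
  I_R2 = (V_1 - V_2)/R2 = (0.0003023 - 0)/18 = 0.0000168 A
  P_R2 = I_R2² × R2 = (0.0000168)² × 18 = 0.000000005078 W

Final answers:
1. V_1 = 0.0003023 V
2. I_R1 = 0.0003191 A
3. P_R2 = 5.078e-09 W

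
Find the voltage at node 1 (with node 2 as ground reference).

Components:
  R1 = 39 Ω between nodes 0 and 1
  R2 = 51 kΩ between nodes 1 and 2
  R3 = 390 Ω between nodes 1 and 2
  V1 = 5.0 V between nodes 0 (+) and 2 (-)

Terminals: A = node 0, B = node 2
Nodal analysis, taking node 2 as the 0 V reference.
Source V1 fixes V_0 = 5 V.
KCL at each unknown node (sum of currents leaving = 0; resistances in Ω):
  Node 1: (V_1 - 5)/39 + (V_1 - 0)/51000 + (V_1 - 0)/390 = 0
Collecting terms: 0.02822 × V_1 = 0.1282  =>  V_1 = 4.542 V
The requested potential is V_1 = 4.542 V.

Final answer: V_1 = 4.542 V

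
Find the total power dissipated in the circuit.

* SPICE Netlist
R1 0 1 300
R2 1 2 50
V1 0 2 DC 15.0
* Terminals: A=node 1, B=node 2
Nodal analysis, taking node 2 as the 0 V reference.
Source V1 fixes V_0 = 15 V.
KCL at each unknown node (sum of currents leaving = 0; resistances in Ω):
  Node 1: (V_1 - 15)/300 + (V_1 - 0)/50 = 0
Collecting terms: 0.02333 × V_1 = 0.05  =>  V_1 = 2.143 V
Power in each resistor, P = (ΔV)²/R:
  P_R1 = (15 - 2.143)²/300 = 0.551 W
  P_R2 = (2.143 - 0)²/50 = 0.09184 W
P_total = P_R1 + P_R2 = 0.6429 W

Final answer: 0.6429 W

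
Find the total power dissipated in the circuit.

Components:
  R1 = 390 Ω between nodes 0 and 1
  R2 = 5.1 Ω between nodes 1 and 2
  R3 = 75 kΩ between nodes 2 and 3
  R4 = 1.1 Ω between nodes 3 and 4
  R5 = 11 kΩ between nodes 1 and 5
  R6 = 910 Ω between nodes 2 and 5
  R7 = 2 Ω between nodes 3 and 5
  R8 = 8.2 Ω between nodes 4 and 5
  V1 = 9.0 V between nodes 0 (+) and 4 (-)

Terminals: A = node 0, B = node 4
Nodal analysis, taking node 4 as the 0 V reference.
Source V1 fixes V_0 = 9 V.
KCL at each unknown node (sum of currents leaving = 0; resistances in Ω):
  Node 1: (V_1 - 9)/390 + (V_1 - V_2)/5.1 + (V_1 - V_5)/11000 = 0
  Node 2: (V_2 - V_1)/5.1 + (V_2 - V_3)/75000 + (V_2 - V_5)/910 = 0
  Node 3: (V_3 - V_2)/75000 + (V_3 - 0)/1.1 + (V_3 - V_5)/2 = 0
  Node 5: (V_5 - V_1)/11000 + (V_5 - V_2)/910 + (V_5 - V_3)/2 + (V_5 - 0)/8.2 = 0
Collecting terms (coefficients in siemens):
  0.1987·V_1 - 0.1961·V_2 - 0.00009091·V_5 = 0.02308
  0.1972·V_2 - 0.1961·V_1 - 0.00001333·V_3 - 0.001099·V_5 = 0
  1.409·V_3 - 0.00001333·V_2 - 0.5·V_5 = 0
  0.6231·V_5 - 0.00009091·V_1 - 0.001099·V_2 - 0.5·V_3 = 0
Solving these 4 simultaneous equations (Gaussian elimination) gives:
  V_1 = 6.141 V, V_2 = 6.107 V, V_3 = 0.005867 V, V_5 = 0.01637 V
Power in each resistor, P = (ΔV)²/R:
  P_R1 = (9 - 6.141)²/390 = 0.02096 W
  P_R2 = (6.141 - 6.107)²/5.1 = 0.000234 W
  P_R3 = (6.107 - 0.005867)²/75000 = 0.0004962 W
  P_R4 = (0.005867 - 0)²/1.1 = 0.0000313 W
  P_R5 = (6.141 - 0.01637)²/11000 = 0.00341 W
  P_R6 = (6.107 - 0.01637)²/910 = 0.04076 W
  P_R7 = (0.005867 - 0.01637)²/2 = 0.00005518 W
  P_R8 = (0 - 0.01637)²/8.2 = 0.00003269 W
P_total = P_R1 + P_R2 + P_R3 + P_R4 + P_R5 + P_R6 + P_R7 + P_R8 = 0.06598 W

Final answer: 0.06598 W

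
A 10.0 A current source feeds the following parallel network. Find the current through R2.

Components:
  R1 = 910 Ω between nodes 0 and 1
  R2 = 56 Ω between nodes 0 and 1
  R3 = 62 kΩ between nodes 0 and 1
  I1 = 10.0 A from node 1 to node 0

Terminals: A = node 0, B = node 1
All resistors sit directly between nodes 0 and 1, so they are in parallel and share one voltage V; the full source current 10 A splits among them.
1/R_par = 1/910 + 1/56 + 1/62000 = 0.01897 S  =>  R_par = 52.71 Ω
V = I × R_par = 10 × 52.71 = 527.1 V
I_R2 = V/R2 = 527.1/56 = 9.412 A

Final answer: 9.412 A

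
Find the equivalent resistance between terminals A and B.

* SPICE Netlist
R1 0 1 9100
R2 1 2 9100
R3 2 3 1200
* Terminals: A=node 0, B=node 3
Reduce the network between node 0 (A) and node 3 (B) by series/parallel combination:
  Rs1 = R1 + R2 (series, joined only at node 1) = 9100 + 9100 = 18200 Ω
  Rs2 = R3 + Rs1 (series, joined only at node 2) = 1200 + 18200 = 19400 Ω
R_eq = 19.4 kΩ

Final answer: 19.4 kΩ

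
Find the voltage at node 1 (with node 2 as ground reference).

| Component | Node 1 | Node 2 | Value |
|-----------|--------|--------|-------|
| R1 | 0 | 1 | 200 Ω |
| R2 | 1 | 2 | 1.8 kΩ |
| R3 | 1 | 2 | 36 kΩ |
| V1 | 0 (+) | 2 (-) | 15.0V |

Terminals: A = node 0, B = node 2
Nodal analysis, taking node 2 as the 0 V reference.
Source V1 fixes V_0 = 15 V.
KCL at each unknown node (sum of currents leaving = 0; resistances in Ω):
  Node 1: (V_1 - 15)/200 + (V_1 - 0)/1800 + (V_1 - 0)/36000 = 0
Collecting terms: 0.005583 × V_1 = 0.075  =>  V_1 = 13.43 V
The requested potential is V_1 = 13.43 V.

Final answer: V_1 = 13.43 V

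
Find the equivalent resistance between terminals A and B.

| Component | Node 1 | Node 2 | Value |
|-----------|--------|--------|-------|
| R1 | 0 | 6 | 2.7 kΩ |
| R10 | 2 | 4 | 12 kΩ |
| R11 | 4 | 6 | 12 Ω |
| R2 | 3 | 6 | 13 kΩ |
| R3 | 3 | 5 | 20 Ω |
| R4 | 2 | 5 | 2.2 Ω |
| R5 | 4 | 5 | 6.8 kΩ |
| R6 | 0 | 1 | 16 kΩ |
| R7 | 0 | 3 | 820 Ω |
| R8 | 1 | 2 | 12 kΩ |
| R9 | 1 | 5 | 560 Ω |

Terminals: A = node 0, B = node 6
The network is not a plain series/parallel combination. Inject a 1 A test current into terminal A (node 0) and return it from terminal B (node 6); then R_eq = V_A / (1 A).
Nodal analysis, taking node 6 as the 0 V reference.
Current source I_test pushes 1 A into node 0 and draws it out of node 6.
KCL at each unknown node (sum of currents leaving = 0; resistances in Ω):
  Node 0: (V_0 - 0)/2700 + (V_0 - V_1)/16000 + (V_0 - V_3)/820 - 1 = 0
  Node 1: (V_1 - V_0)/16000 + (V_1 - V_2)/12000 + (V_1 - V_5)/560 = 0
  Node 2: (V_2 - V_1)/12000 + (V_2 - V_5)/2.2 + (V_2 - V_4)/12000 = 0
  Node 3: (V_3 - V_0)/820 + (V_3 - 0)/13000 + (V_3 - V_5)/20 = 0
  Node 4: (V_4 - V_2)/12000 + (V_4 - V_5)/6800 + (V_4 - 0)/12 = 0
  Node 5: (V_5 - V_1)/560 + (V_5 - V_2)/2.2 + (V_5 - V_3)/20 + (V_5 - V_4)/6800 = 0
Collecting terms (coefficients in siemens):
  0.001652·V_0 - 0.0000625·V_1 - 0.00122·V_3 = 1
  0.001932·V_1 - 0.0000625·V_0 - 0.00008333·V_2 - 0.001786·V_5 = 0
  0.4547·V_2 - 0.00008333·V_1 - 0.00008333·V_4 - 0.4545·V_5 = 0
  0.0513·V_3 - 0.00122·V_0 - 0.05·V_5 = 0
  0.08356·V_4 - 0.00008333·V_2 - 0.0001471·V_5 = 0
  0.5065·V_5 - 0.001786·V_1 - 0.4545·V_2 - 0.05·V_3 - 0.0001471·V_4 = 0
Solving these 6 simultaneous equations (Gaussian elimination) gives:
  V_0 = 1620 V, V_1 = 1313 V, V_2 = 1302 V, V_3 = 1308 V
  V_4 = 3.591 V, V_5 = 1303 V
R_eq = V_0 / 1 A = 1620 Ω = 1.62 kΩ

Final answer: 1.62 kΩ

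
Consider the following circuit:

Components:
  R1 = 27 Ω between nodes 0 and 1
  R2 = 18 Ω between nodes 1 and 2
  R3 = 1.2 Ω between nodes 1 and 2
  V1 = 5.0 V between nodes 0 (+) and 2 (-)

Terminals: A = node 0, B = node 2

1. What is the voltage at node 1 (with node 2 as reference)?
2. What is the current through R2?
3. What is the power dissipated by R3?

Nodal analysis, taking node 2 as the 0 V reference.
Source V1 fixes V_0 = 5 V.
KCL at each unknown node (sum of currents leaving = 0; resistances in Ω):
  Node 1: (V_1 - 5)/27 + (V_1 - 0)/18 + (V_1 - 0)/1.2 = 0
Collecting terms: 0.9259 × V_1 = 0.1852  =>  V_1 = 0.2 V
Part 1:
  Read off the nodal solution: V_1 = 0.2 V
Part 2:
  I_R2 = (V_1 - V_2)/R2 = (0.2 - 0)/18 = 0.01111 A
  Magnitude: I_R2 = 0.01111 A
Part 3:
  I_R3 = (V_1 - V_2)/R3 = (0.2 - 0)/1.2 = 0.1667 A
  P_R3 = I_R3² × R3 = (0.1667)² × 1.2 = 0.03333 W

Final answers:
1. V_1 = 0.2 V
2. I_R2 = 0.01111 A
3. P_R3 = 0.03333 W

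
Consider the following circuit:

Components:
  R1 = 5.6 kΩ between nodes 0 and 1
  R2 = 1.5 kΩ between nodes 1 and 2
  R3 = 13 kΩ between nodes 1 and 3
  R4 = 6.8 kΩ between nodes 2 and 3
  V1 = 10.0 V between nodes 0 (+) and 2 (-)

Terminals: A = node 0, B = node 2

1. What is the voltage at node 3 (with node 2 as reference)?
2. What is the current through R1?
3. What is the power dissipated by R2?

Nodal analysis, taking node 2 as the 0 V reference.
Source V1 fixes V_0 = 10 V.
KCL at each unknown node (sum of currents leaving = 0; resistances in Ω):
  Node 1: (V_1 - 10)/5600 + (V_1 - 0)/1500 + (V_1 - V_3)/13000 = 0
  Node 3: (V_3 - V_1)/13000 + (V_3 - 0)/6800 = 0
Collecting terms (coefficients in siemens):
  0.0009222·V_1 - 0.00007692·V_3 = 0.001786
  0.000224·V_3 - 0.00007692·V_1 = 0
Determinant D = (0.0009222)(0.000224) - (-0.00007692)(-0.00007692) = 0.0000002006
V_1 = [(0.001786)(0.000224) - (-0.00007692)(0)]/D = 1.994 V
V_3 = [(0.0009222)(0) - (0.001786)(-0.00007692)]/D = 0.6847 V
Part 1:
  Read off the nodal solution: V_3 = 0.6847 V
Part 2:
  I_R1 = (V_0 - V_1)/R1 = (10 - 1.994)/5600 = 0.00143 A
  Magnitude: I_R1 = 0.00143 A
Part 3:
  I_R2 = (V_1 - V_2)/R2 = (1.994 - 0)/1500 = 0.001329 A
  P_R2 = I_R2² × R2 = (0.001329)² × 1500 = 0.00265 W

Final answers:
1. V_3 = 0.6847 V
2. I_R1 = 0.00143 A
3. P_R2 = 0.00265 W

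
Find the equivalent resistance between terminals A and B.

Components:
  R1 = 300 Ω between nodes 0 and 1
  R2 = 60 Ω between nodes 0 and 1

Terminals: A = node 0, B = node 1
Reduce the network between node 0 (A) and node 1 (B) by series/parallel combination:
  Rp1 = R1 ‖ R2 (parallel, both between nodes 0 and 1) = 1/(1/300 + 1/60) = 50 Ω
R_eq = 50 Ω

Final answer: 50 Ω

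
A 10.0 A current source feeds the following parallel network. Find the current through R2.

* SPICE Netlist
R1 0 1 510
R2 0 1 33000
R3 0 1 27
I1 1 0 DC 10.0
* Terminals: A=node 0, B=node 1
All resistors sit directly between nodes 0 and 1, so they are in parallel and share one voltage V; the full source current 10 A splits among them.
1/R_par = 1/510 + 1/33000 + 1/27 = 0.03903 S  =>  R_par = 25.62 Ω
V = I × R_par = 10 × 25.62 = 256.2 V
I_R2 = V/R2 = 256.2/33000 = 0.007764 A

Final answer: 0.007764 A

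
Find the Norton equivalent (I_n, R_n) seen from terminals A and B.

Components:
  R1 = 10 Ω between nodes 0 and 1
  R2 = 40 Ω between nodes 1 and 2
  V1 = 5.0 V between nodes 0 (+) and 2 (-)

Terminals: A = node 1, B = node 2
Find the Thévenin equivalent first; then I_n = V_th/R_th and R_n = R_th.
Step 1 — V_th is the open-circuit voltage V_A - V_B (nothing connected across the terminals).
Nodal analysis, taking node 2 as the 0 V reference.
Source V1 fixes V_0 = 5 V.
KCL at each unknown node (sum of currents leaving = 0; resistances in Ω):
  Node 1: (V_1 - 5)/10 + (V_1 - 0)/40 = 0
Collecting terms: 0.125 × V_1 = 0.5  =>  V_1 = 4 V
V_th = V_1 - V_2 = 4 - 0 = 4 V
Step 2 — R_th: zero the source — replace V1 by a short circuit (node 2 merges into node 0) — and find the resistance seen between A (node 1) and B (node 0).
Reduce the network between node 1 (A) and node 0 (B) by series/parallel combination:
  Rp1 = R1 ‖ R2 (parallel, both between nodes 0 and 1) = 1/(1/10 + 1/40) = 8 Ω
R_th = 8 Ω
I_n = V_th/R_th = 4/8 = 0.5 A, and R_n = R_th = 8 Ω

Final answer: I_n = 0.5 A, R_n = 8 Ω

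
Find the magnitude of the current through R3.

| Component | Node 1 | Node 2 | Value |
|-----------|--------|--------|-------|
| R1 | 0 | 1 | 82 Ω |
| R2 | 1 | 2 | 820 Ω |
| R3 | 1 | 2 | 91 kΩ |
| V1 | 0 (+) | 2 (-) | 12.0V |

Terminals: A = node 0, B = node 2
Nodal analysis, taking node 2 as the 0 V reference.
Source V1 fixes V_0 = 12 V.
KCL at each unknown node (sum of currents leaving = 0; resistances in Ω):
  Node 1: (V_1 - 12)/82 + (V_1 - 0)/820 + (V_1 - 0)/91000 = 0
Collecting terms: 0.01343 × V_1 = 0.1463  =>  V_1 = 10.9 V
I_R3 = (V_1 - V_2)/R3 = (10.9 - 0)/91000 = 0.0001198 A
|I_R3| = 0.0001198 A

Final answer: |I_R3| = 0.0001198 A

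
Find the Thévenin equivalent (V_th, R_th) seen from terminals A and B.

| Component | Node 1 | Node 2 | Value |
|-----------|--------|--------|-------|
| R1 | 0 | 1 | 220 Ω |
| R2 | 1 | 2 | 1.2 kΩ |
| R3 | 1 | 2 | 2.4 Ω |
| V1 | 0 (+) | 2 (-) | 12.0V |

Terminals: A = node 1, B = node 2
Step 1 — V_th is the open-circuit voltage V_A - V_B (nothing connected across the terminals).
Nodal analysis, taking node 2 as the 0 V reference.
Source V1 fixes V_0 = 12 V.
KCL at each unknown node (sum of currents leaving = 0; resistances in Ω):
  Node 1: (V_1 - 12)/220 + (V_1 - 0)/1200 + (V_1 - 0)/2.4 = 0
Collecting terms: 0.422 × V_1 = 0.05455  =>  V_1 = 0.1292 V
V_th = V_1 - V_2 = 0.1292 - 0 = 0.1292 V
Step 2 — R_th: zero the source — replace V1 by a short circuit (node 2 merges into node 0) — and find the resistance seen between A (node 1) and B (node 0).
Reduce the network between node 1 (A) and node 0 (B) by series/parallel combination:
  Rp1 = R1 ‖ R2 ‖ R3 (parallel, all between nodes 0 and 1) = 1/(1/220 + 1/1200 + 1/2.4) = 2.369 Ω
R_th = 2.369 Ω

Final answer: V_th = 0.1292 V, R_th = 2.369 Ω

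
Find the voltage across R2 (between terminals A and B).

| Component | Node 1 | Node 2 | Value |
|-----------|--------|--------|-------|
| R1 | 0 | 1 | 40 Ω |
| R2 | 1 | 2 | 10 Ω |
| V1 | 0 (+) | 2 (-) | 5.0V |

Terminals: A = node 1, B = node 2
R1 and R2 are in series across V1 (node 0 → node 1 → node 2), and the output A–B is taken across R2, so this is a voltage divider.
Series current: I = V1/(R1 + R2) = 5/(40 + 10) = 5/50 = 0.1 A
V_R2 = I × R2 = V1 × R2/(R1 + R2) = 5 × 10/50 = 1 V

Final answer: 1 V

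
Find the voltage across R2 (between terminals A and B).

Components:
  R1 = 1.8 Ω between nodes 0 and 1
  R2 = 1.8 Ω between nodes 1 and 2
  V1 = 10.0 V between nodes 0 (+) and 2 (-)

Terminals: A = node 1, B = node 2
R1 and R2 are in series across V1 (node 0 → node 1 → node 2), and the output A–B is taken across R2, so this is a voltage divider.
Series current: I = V1/(R1 + R2) = 10/(1.8 + 1.8) = 10/3.6 = 2.778 A
V_R2 = I × R2 = V1 × R2/(R1 + R2) = 10 × 1.8/3.6 = 5 V

Final answer: 5 V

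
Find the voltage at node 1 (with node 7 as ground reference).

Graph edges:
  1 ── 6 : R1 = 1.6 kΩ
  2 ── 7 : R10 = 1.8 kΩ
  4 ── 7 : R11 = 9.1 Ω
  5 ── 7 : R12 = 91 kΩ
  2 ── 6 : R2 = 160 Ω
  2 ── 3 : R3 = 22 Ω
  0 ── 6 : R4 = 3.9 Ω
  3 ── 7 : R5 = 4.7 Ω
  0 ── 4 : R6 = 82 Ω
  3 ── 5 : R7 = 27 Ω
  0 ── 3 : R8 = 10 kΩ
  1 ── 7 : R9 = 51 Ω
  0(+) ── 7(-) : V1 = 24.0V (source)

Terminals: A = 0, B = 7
Nodal analysis, taking node 7 as the 0 V reference.
Source V1 fixes V_0 = 24 V.
KCL at each unknown node (sum of currents leaving = 0; resistances in Ω):
  Node 1: (V_1 - V_6)/1600 + (V_1 - 0)/51 = 0
  Node 2: (V_2 - V_6)/160 + (V_2 - V_3)/22 + (V_2 - 0)/1800 = 0
  Node 3: (V_3 - V_2)/22 + (V_3 - 0)/4.7 + (V_3 - V_5)/27 + (V_3 - 24)/10000 = 0
  Node 4: (V_4 - 24)/82 + (V_4 - 0)/9.1 = 0
  Node 5: (V_5 - V_3)/27 + (V_5 - 0)/91000 = 0
  Node 6: (V_6 - V_1)/1600 + (V_6 - V_2)/160 + (V_6 - 24)/3.9 = 0
Collecting terms (coefficients in siemens):
  0.02023·V_1 - 0.000625·V_6 = 0
  0.05226·V_2 - 0.04545·V_3 - 0.00625·V_6 = 0
  0.2954·V_3 - 0.04545·V_2 - 0.03704·V_5 = 0.0024
  0.1221·V_4 = 0.2927
  0.03705·V_5 - 0.03704·V_3 = 0
  0.2633·V_6 - 0.000625·V_1 - 0.00625·V_2 = 6.154
Solving these 6 simultaneous equations (Gaussian elimination) gives:
  V_1 = 0.7245 V, V_2 = 3.321 V, V_3 = 0.5937 V, V_4 = 2.397 V
  V_5 = 0.5935 V, V_6 = 23.45 V
The requested potential is V_1 = 0.7245 V.

Final answer: V_1 = 0.7245 V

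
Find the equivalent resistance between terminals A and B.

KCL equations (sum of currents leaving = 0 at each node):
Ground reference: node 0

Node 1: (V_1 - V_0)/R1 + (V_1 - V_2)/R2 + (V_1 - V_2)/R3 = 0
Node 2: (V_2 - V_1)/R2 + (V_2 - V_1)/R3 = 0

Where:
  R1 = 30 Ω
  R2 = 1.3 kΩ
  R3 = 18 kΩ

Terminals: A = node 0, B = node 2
Reduce the network between node 0 (A) and node 2 (B) by series/parallel combination:
  Rp1 = R2 ‖ R3 (parallel, both between nodes 1 and 2) = 1/(1/1300 + 1/18000) = 1212 Ω
  Rs1 = R1 + Rp1 (series, joined only at node 1) = 30 + 1212 = 1242 Ω
R_eq = 1.242 kΩ

Final answer: 1.242 kΩ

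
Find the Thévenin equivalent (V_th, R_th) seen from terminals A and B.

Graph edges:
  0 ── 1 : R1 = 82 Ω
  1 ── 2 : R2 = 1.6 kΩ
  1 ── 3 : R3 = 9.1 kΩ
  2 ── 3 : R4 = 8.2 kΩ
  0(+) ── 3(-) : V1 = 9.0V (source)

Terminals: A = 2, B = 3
Step 1 — V_th is the open-circuit voltage V_A - V_B (nothing connected across the terminals).
Nodal analysis, taking node 3 as the 0 V reference.
Source V1 fixes V_0 = 9 V.
KCL at each unknown node (sum of currents leaving = 0; resistances in Ω):
  Node 1: (V_1 - 9)/82 + (V_1 - V_2)/1600 + (V_1 - 0)/9100 = 0
  Node 2: (V_2 - V_1)/1600 + (V_2 - 0)/8200 = 0
Collecting terms (coefficients in siemens):
  0.01293·V_1 - 0.000625·V_2 = 0.1098
  0.000747·V_2 - 0.000625·V_1 = 0
Determinant D = (0.01293)(0.000747) - (-0.000625)(-0.000625) = 0.000009267
V_1 = [(0.1098)(0.000747) - (-0.000625)(0)]/D = 8.846 V
V_2 = [(0.01293)(0) - (0.1098)(-0.000625)]/D = 7.402 V
V_th = V_2 - V_3 = 7.402 - 0 = 7.402 V
Step 2 — R_th: zero the source — replace V1 by a short circuit (node 3 merges into node 0) — and find the resistance seen between A (node 2) and B (node 0).
Reduce the network between node 2 (A) and node 0 (B) by series/parallel combination:
  Rp1 = R1 ‖ R3 (parallel, both between nodes 0 and 1) = 1/(1/82 + 1/9100) = 81.27 Ω
  Rs1 = R2 + Rp1 (series, joined only at node 1) = 1600 + 81.27 = 1681 Ω
  Rp2 = R4 ‖ Rs1 (parallel, both between nodes 0 and 2) = 1/(1/8200 + 1/1681) = 1395 Ω
R_th = 1.395 kΩ

Final answer: V_th = 7.402 V, R_th = 1.395 kΩ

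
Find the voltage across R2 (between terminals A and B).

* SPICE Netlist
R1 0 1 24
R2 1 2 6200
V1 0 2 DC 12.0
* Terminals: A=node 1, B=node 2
R1 and R2 are in series across V1 (node 0 → node 1 → node 2), and the output A–B is taken across R2, so this is a voltage divider.
Series current: I = V1/(R1 + R2) = 12/(24 + 6200) = 12/6224 = 0.001928 A
V_R2 = I × R2 = V1 × R2/(R1 + R2) = 12 × 6200/6224 = 11.95 V

Final answer: 11.95 V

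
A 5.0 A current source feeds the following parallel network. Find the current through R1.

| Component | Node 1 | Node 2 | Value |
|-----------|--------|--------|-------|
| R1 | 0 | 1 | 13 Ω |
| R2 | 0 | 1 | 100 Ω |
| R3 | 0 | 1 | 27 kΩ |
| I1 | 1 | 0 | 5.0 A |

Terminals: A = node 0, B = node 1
All resistors sit directly between nodes 0 and 1, so they are in parallel and share one voltage V; the full source current 5 A splits among them.
1/R_par = 1/13 + 1/100 + 1/27000 = 0.08696 S  =>  R_par = 11.5 Ω
V = I × R_par = 5 × 11.5 = 57.5 V
I_R1 = V/R1 = 57.5/13 = 4.423 A

Final answer: 4.423 A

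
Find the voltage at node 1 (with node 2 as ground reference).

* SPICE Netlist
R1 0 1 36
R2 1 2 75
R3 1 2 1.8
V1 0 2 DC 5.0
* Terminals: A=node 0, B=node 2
Nodal analysis, taking node 2 as the 0 V reference.
Source V1 fixes V_0 = 5 V.
KCL at each unknown node (sum of currents leaving = 0; resistances in Ω):
  Node 1: (V_1 - 5)/36 + (V_1 - 0)/75 + (V_1 - 0)/1.8 = 0
Collecting terms: 0.5967 × V_1 = 0.1389  =>  V_1 = 0.2328 V
The requested potential is V_1 = 0.2328 V.

Final answer: V_1 = 0.2328 V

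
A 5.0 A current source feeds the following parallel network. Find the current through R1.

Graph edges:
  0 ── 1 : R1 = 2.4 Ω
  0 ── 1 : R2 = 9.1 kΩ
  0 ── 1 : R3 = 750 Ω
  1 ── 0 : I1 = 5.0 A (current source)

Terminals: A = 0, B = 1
All resistors sit directly between nodes 0 and 1, so they are in parallel and share one voltage V; the full source current 5 A splits among them.
1/R_par = 1/2.4 + 1/9100 + 1/750 = 0.4181 S  =>  R_par = 2.392 Ω
V = I × R_par = 5 × 2.392 = 11.96 V
I_R1 = V/R1 = 11.96/2.4 = 4.983 A

Final answer: 4.983 A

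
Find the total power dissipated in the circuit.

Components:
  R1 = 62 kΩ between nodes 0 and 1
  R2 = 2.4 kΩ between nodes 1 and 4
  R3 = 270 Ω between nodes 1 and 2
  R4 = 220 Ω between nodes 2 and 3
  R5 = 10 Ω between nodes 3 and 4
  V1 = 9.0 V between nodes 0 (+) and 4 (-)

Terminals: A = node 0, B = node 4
Nodal analysis, taking node 4 as the 0 V reference.
Source V1 fixes V_0 = 9 V.
KCL at each unknown node (sum of currents leaving = 0; resistances in Ω):
  Node 1: (V_1 - 9)/62000 + (V_1 - 0)/2400 + (V_1 - V_2)/270 = 0
  Node 2: (V_2 - V_1)/270 + (V_2 - V_3)/220 = 0
  Node 3: (V_3 - V_2)/220 + (V_3 - 0)/10 = 0
Collecting terms (coefficients in siemens):
  0.004136·V_1 - 0.003704·V_2 = 0.0001452
  0.008249·V_2 - 0.003704·V_1 - 0.004545·V_3 = 0
  0.1045·V_3 - 0.004545·V_2 = 0
Solving these 3 simultaneous equations (Gaussian elimination) gives:
  V_1 = 0.05967 V, V_2 = 0.02745 V, V_3 = 0.001193 V
Power in each resistor, P = (ΔV)²/R:
  P_R1 = (9 - 0.05967)²/62000 = 0.001289 W
  P_R2 = (0.05967 - 0)²/2400 = 0.000001483 W
  P_R3 = (0.05967 - 0.02745)²/270 = 0.000003845 W
  P_R4 = (0.02745 - 0.001193)²/220 = 0.000003133 W
  P_R5 = (0.001193 - 0)²/10 = 0.0000001424 W
P_total = P_R1 + P_R2 + P_R3 + P_R4 + P_R5 = 0.001298 W

Final answer: 0.001298 W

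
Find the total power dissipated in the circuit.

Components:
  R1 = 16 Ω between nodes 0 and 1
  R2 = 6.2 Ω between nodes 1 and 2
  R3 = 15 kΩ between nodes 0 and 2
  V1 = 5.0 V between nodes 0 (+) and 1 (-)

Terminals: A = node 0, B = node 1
Nodal analysis, taking node 1 as the 0 V reference.
Source V1 fixes V_0 = 5 V.
KCL at each unknown node (sum of currents leaving = 0; resistances in Ω):
  Node 2: (V_2 - 0)/6.2 + (V_2 - 5)/15000 = 0
Collecting terms: 0.1614 × V_2 = 0.0003333  =>  V_2 = 0.002066 V
Power in each resistor, P = (ΔV)²/R:
  P_R1 = (5 - 0)²/16 = 1.562 W
  P_R2 = (0 - 0.002066)²/6.2 = 0.0000006883 W
  P_R3 = (5 - 0.002066)²/15000 = 0.001665 W
P_total = P_R1 + P_R2 + P_R3 = 1.564 W

Final answer: 1.564 W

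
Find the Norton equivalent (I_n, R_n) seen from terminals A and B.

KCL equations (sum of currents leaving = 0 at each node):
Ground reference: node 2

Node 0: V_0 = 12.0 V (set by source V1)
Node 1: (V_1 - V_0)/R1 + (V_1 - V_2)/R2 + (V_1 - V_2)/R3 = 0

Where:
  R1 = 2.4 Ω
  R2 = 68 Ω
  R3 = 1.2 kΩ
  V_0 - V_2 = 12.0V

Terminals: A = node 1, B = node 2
Find the Thévenin equivalent first; then I_n = V_th/R_th and R_n = R_th.
Step 1 — V_th is the open-circuit voltage V_A - V_B (nothing connected across the terminals).
Nodal analysis, taking node 2 as the 0 V reference.
Source V1 fixes V_0 = 12 V.
KCL at each unknown node (sum of currents leaving = 0; resistances in Ω):
  Node 1: (V_1 - 12)/2.4 + (V_1 - 0)/68 + (V_1 - 0)/1200 = 0
Collecting terms: 0.4322 × V_1 = 5  =>  V_1 = 11.57 V
V_th = V_1 - V_2 = 11.57 - 0 = 11.57 V
Step 2 — R_th: zero the source — replace V1 by a short circuit (node 2 merges into node 0) — and find the resistance seen between A (node 1) and B (node 0).
Reduce the network between node 1 (A) and node 0 (B) by series/parallel combination:
  Rp1 = R1 ‖ R2 ‖ R3 (parallel, all between nodes 0 and 1) = 1/(1/2.4 + 1/68 + 1/1200) = 2.314 Ω
R_th = 2.314 Ω
I_n = V_th/R_th = 11.57/2.314 = 5 A, and R_n = R_th = 2.314 Ω

Final answer: I_n = 5 A, R_n = 2.314 Ω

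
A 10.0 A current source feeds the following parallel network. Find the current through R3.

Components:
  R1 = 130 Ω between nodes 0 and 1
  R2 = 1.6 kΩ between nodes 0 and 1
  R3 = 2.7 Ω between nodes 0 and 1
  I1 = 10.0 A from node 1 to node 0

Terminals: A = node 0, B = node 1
All resistors sit directly between nodes 0 and 1, so they are in parallel and share one voltage V; the full source current 10 A splits among them.
1/R_par = 1/130 + 1/1600 + 1/2.7 = 0.3787 S  =>  R_par = 2.641 Ω
V = I × R_par = 10 × 2.641 = 26.41 V
I_R3 = V/R3 = 26.41/2.7 = 9.78 A

Final answer: 9.78 A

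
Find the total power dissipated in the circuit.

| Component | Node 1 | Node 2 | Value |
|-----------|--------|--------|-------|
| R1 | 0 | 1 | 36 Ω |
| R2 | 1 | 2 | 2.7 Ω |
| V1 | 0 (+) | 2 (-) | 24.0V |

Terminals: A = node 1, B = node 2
Nodal analysis, taking node 2 as the 0 V reference.
Source V1 fixes V_0 = 24 V.
KCL at each unknown node (sum of currents leaving = 0; resistances in Ω):
  Node 1: (V_1 - 24)/36 + (V_1 - 0)/2.7 = 0
Collecting terms: 0.3981 × V_1 = 0.6667  =>  V_1 = 1.674 V
Power in each resistor, P = (ΔV)²/R:
  P_R1 = (24 - 1.674)²/36 = 13.85 W
  P_R2 = (1.674 - 0)²/2.7 = 1.038 W
P_total = P_R1 + P_R2 = 14.88 W

Final answer: 14.88 W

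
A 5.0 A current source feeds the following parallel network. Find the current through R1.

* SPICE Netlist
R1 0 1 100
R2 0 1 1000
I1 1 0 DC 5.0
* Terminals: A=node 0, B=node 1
All resistors sit directly between nodes 0 and 1, so they are in parallel and share one voltage V; the full source current 5 A splits among them.
1/R_par = 1/100 + 1/1000 = 0.011 S  =>  R_par = 90.91 Ω
V = I × R_par = 5 × 90.91 = 454.5 V
I_R1 = V/R1 = 454.5/100 = 4.545 A

Final answer: 4.545 A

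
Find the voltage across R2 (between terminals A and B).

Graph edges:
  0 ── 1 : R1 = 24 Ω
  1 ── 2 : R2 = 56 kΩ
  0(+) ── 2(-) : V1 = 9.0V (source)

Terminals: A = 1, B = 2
R1 and R2 are in series across V1 (node 0 → node 1 → node 2), and the output A–B is taken across R2, so this is a voltage divider.
Series current: I = V1/(R1 + R2) = 9/(24 + 56000) = 9/56020 = 0.0001606 A
V_R2 = I × R2 = V1 × R2/(R1 + R2) = 9 × 56000/56020 = 8.996 V

Final answer: 8.996 V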